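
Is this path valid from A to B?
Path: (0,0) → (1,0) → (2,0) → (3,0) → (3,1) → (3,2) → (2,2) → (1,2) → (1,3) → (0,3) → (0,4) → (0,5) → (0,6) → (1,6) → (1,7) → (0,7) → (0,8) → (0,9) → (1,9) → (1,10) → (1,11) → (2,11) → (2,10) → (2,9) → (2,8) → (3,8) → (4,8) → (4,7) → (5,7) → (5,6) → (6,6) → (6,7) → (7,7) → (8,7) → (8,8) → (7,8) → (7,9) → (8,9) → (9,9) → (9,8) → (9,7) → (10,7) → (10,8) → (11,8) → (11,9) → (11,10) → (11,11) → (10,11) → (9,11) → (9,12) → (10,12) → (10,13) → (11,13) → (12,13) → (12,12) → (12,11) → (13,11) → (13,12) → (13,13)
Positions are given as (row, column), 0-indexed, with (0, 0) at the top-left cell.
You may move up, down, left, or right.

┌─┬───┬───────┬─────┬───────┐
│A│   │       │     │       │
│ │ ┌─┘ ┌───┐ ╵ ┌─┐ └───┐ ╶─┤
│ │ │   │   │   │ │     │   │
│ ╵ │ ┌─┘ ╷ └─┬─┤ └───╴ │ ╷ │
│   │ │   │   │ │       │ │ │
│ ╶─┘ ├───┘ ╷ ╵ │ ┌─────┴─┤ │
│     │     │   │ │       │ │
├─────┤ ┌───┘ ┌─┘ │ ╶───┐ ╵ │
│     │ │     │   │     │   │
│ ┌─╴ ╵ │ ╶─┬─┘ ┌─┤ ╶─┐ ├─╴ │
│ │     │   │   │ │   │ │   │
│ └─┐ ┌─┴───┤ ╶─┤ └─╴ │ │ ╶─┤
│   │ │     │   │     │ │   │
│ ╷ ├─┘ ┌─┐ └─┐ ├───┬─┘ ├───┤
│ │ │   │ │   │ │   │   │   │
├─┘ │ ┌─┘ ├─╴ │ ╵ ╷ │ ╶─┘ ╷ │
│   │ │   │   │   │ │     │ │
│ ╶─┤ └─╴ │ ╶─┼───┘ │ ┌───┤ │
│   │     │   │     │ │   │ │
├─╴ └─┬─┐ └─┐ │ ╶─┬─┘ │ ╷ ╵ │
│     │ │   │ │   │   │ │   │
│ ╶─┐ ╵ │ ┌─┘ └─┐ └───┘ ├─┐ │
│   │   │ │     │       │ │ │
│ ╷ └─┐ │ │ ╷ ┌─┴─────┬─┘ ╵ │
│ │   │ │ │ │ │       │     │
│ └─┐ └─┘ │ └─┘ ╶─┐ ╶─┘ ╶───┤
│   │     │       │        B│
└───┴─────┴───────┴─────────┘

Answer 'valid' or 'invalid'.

Checking path validity:
Result: All consecutive moves are passable.

valid

Correct solution:

┌─┬───┬───────┬─────┬───────┐
│A│   │↱ → → ↓│↱ → ↓│       │
│ │ ┌─┘ ┌───┐ ╵ ┌─┐ └───┐ ╶─┤
│↓│ │↱ ↑│   │↳ ↑│ │↳ → ↓│   │
│ ╵ │ ┌─┘ ╷ └─┬─┤ └───╴ │ ╷ │
│↓  │↑│   │   │ │↓ ← ← ↲│ │ │
│ ╶─┘ ├───┘ ╷ ╵ │ ┌─────┴─┤ │
│↳ → ↑│     │   │↓│       │ │
├─────┤ ┌───┘ ┌─┘ │ ╶───┐ ╵ │
│     │ │     │↓ ↲│     │   │
│ ┌─╴ ╵ │ ╶─┬─┘ ┌─┤ ╶─┐ ├─╴ │
│ │     │   │↓ ↲│ │   │ │   │
│ └─┐ ┌─┴───┤ ╶─┤ └─╴ │ │ ╶─┤
│   │ │     │↳ ↓│     │ │   │
│ ╷ ├─┘ ┌─┐ └─┐ ├───┬─┘ ├───┤
│ │ │   │ │   │↓│↱ ↓│   │   │
├─┘ │ ┌─┘ ├─╴ │ ╵ ╷ │ ╶─┘ ╷ │
│   │ │   │   │↳ ↑│↓│     │ │
│ ╶─┤ └─╴ │ ╶─┼───┘ │ ┌───┤ │
│   │     │   │↓ ← ↲│ │↱ ↓│ │
├─╴ └─┬─┐ └─┐ │ ╶─┬─┘ │ ╷ ╵ │
│     │ │   │ │↳ ↓│   │↑│↳ ↓│
│ ╶─┐ ╵ │ ┌─┘ └─┐ └───┘ ├─┐ │
│   │   │ │     │↳ → → ↑│ │↓│
│ ╷ └─┐ │ │ ╷ ┌─┴─────┬─┘ ╵ │
│ │   │ │ │ │ │       │↓ ← ↲│
│ └─┐ └─┘ │ └─┘ ╶─┐ ╶─┘ ╶───┤
│   │     │       │    ↳ → B│
└───┴─────┴───────┴─────────┘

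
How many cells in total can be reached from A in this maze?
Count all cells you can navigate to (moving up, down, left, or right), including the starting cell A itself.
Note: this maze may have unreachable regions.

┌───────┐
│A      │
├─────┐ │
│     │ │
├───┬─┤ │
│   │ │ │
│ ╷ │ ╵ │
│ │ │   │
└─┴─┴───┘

Using BFS/flood-fill to find all reachable cells from A:
Maze size: 4 × 4 = 16 total cells
7 cell(s) are walled off and cannot be reached from A.
Reachable cells: 9

Reachable region (· marks reachable cells):

┌───────┐
│A · · ·│
├─────┐ │
│     │·│
├───┬─┤ │
│   │·│·│
│ ╷ │ ╵ │
│ │ │· ·│
└─┴─┴───┘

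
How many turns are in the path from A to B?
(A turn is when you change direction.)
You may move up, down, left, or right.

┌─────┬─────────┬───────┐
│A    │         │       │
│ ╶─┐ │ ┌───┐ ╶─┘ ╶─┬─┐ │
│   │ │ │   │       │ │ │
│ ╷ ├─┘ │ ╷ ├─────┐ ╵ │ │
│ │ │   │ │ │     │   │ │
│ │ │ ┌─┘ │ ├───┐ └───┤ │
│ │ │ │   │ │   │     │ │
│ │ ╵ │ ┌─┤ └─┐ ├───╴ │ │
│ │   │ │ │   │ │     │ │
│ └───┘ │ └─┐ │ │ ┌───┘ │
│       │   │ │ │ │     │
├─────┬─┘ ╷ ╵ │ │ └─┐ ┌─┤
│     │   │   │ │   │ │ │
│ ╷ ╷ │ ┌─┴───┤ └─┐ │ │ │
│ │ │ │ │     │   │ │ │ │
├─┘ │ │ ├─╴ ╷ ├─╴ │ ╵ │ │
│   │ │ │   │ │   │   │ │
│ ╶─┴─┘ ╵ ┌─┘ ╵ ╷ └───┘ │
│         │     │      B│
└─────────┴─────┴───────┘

Directions: down, down, down, down, down, right, right, right, up, up, right, up, up, right, down, down, down, right, down, down, left, up, left, down, left, down, down, down, right, up, right, up, right, down, down, right, up, right, down, right, right, right
Number of turns: 25

Solution:

┌─────┬─────────┬───────┐
│A    │         │       │
│ ╶─┐ │ ┌───┐ ╶─┘ ╶─┬─┐ │
│↓  │ │ │↱ ↓│       │ │ │
│ ╷ ├─┘ │ ╷ ├─────┐ ╵ │ │
│↓│ │   │↑│↓│     │   │ │
│ │ │ ┌─┘ │ ├───┐ └───┤ │
│↓│ │ │↱ ↑│↓│   │     │ │
│ │ ╵ │ ┌─┤ └─┐ ├───╴ │ │
│↓│   │↑│ │↳ ↓│ │     │ │
│ └───┘ │ └─┐ │ │ ┌───┘ │
│↳ → → ↑│↓ ↰│↓│ │ │     │
├─────┬─┘ ╷ ╵ │ │ └─┐ ┌─┤
│     │↓ ↲│↑ ↲│ │   │ │ │
│ ╷ ╷ │ ┌─┴───┤ └─┐ │ │ │
│ │ │ │↓│  ↱ ↓│   │ │ │ │
├─┘ │ │ ├─╴ ╷ ├─╴ │ ╵ │ │
│   │ │↓│↱ ↑│↓│↱ ↓│   │ │
│ ╶─┴─┘ ╵ ┌─┘ ╵ ╷ └───┘ │
│      ↳ ↑│  ↳ ↑│↳ → → B│
└─────────┴─────┴───────┘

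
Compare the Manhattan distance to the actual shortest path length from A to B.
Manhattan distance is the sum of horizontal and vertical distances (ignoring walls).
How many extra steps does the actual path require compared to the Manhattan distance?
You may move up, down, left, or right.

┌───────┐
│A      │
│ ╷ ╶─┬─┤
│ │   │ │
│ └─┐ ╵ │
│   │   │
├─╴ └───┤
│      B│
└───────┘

Manhattan distance: |3 - 0| + |3 - 0| = 6
Actual path length: 6
Extra steps: 6 - 6 = 0

Solution:

┌───────┐
│A      │
│ ╷ ╶─┬─┤
│↓│   │ │
│ └─┐ ╵ │
│↳ ↓│   │
├─╴ └───┤
│  ↳ → B│
└───────┘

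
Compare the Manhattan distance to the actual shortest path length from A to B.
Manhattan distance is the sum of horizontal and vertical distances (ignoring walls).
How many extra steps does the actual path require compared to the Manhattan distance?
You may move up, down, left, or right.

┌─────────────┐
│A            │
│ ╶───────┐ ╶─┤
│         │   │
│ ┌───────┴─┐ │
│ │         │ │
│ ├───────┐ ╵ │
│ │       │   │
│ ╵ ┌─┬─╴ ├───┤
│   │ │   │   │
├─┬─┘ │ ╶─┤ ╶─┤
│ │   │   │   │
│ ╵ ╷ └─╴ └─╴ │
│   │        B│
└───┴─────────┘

Manhattan distance: |6 - 0| + |6 - 0| = 12
Actual path length: 16
Extra steps: 16 - 12 = 4

Solution:

┌─────────────┐
│A            │
│ ╶───────┐ ╶─┤
│↓        │   │
│ ┌───────┴─┐ │
│↓│         │ │
│ ├───────┐ ╵ │
│↓│↱ → → ↓│   │
│ ╵ ┌─┬─╴ ├───┤
│↳ ↑│ │↓ ↲│   │
├─┬─┘ │ ╶─┤ ╶─┤
│ │   │↳ ↓│   │
│ ╵ ╷ └─╴ └─╴ │
│   │    ↳ → B│
└───┴─────────┘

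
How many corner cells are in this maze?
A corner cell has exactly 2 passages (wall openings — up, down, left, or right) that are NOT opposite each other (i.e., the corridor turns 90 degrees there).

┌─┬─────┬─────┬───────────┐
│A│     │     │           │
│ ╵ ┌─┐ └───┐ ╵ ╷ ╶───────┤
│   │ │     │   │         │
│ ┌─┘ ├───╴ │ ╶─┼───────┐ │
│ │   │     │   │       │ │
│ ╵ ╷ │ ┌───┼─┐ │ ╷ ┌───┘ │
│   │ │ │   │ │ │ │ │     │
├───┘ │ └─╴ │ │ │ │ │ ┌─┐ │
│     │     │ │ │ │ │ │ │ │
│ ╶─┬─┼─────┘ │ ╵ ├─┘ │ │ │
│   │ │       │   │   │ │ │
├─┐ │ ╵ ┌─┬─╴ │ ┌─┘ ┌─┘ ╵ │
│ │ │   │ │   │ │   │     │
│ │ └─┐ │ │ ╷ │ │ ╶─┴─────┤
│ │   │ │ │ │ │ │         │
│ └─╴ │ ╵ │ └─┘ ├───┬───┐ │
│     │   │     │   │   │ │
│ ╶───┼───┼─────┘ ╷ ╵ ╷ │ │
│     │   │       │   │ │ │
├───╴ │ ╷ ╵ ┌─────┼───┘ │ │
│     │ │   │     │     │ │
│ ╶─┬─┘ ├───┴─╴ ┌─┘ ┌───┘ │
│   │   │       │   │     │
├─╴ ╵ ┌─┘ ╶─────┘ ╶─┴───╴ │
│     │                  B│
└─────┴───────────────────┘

Counting corner cells (2 non-opposite passages):
Total corners: 72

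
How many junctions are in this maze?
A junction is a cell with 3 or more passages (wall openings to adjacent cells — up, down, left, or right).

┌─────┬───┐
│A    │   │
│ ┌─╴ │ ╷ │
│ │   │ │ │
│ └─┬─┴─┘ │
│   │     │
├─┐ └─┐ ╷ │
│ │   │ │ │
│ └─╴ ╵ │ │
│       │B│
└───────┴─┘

Checking each cell for number of passages:

Junctions found (3+ passages):
  (2, 3): 3 passages
  (2, 4): 3 passages
  (4, 2): 3 passages
Total junctions: 3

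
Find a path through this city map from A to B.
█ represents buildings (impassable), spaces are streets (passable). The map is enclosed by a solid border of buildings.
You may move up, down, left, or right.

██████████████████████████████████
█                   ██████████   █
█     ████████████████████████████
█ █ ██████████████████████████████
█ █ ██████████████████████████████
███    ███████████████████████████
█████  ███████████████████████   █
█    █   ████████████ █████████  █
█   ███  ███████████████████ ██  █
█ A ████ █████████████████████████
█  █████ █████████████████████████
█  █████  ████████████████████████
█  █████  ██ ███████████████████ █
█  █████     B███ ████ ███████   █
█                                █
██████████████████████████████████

Finding the shortest path from A to B:
Movement: cardinal only
Path length: 17 steps
Directions: down → down → down → down → down → right → right → right → right → right → right → up → right → right → right → right → right

Solution:

██████████████████████████████████
█                   ██████████   █
█     ████████████████████████████
█ █ ██████████████████████████████
█ █ ██████████████████████████████
███    ███████████████████████████
█████  ███████████████████████   █
█    █   ████████████ █████████  █
█   ███  ███████████████████ ██  █
█ A ████ █████████████████████████
█ ↓█████ █████████████████████████
█ ↓█████  ████████████████████████
█ ↓█████  ██ ███████████████████ █
█ ↓█████↱→→→→B███ ████ ███████   █
█ ↳→→→→→↑                        █
██████████████████████████████████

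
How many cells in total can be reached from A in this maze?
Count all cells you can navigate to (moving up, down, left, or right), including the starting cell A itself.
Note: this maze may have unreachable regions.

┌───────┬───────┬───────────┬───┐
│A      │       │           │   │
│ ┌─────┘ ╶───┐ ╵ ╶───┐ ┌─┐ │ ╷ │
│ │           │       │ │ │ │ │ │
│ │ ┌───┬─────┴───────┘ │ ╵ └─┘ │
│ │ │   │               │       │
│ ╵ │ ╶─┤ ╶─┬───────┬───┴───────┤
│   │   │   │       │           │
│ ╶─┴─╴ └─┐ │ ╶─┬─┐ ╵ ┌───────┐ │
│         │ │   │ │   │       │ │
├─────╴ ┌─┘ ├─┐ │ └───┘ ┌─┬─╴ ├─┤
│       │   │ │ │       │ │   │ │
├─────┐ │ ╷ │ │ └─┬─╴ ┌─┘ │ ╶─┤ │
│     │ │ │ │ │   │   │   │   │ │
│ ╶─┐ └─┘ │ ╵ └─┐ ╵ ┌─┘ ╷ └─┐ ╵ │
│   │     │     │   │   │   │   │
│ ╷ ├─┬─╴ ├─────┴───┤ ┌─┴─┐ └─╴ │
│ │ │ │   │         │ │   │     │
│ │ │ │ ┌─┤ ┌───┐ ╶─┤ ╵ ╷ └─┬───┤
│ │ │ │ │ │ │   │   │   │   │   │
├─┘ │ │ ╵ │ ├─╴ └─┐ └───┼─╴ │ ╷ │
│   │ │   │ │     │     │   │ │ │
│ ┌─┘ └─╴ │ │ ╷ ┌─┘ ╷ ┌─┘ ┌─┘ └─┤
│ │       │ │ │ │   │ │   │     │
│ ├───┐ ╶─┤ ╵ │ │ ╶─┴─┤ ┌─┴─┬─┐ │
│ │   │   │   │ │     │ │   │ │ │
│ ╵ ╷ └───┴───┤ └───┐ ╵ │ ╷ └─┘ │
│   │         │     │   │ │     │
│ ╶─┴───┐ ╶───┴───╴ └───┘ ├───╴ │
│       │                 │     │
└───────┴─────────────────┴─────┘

Using BFS/flood-fill to find all reachable cells from A:
Maze size: 15 × 16 = 240 total cells
1 cell(s) are walled off and cannot be reached from A.
Reachable cells: 239

Reachable region (· marks reachable cells):

┌───────┬───────┬───────────┬───┐
│A · · ·│· · · ·│· · · · · ·│· ·│
│ ┌─────┘ ╶───┐ ╵ ╶───┐ ┌─┐ │ ╷ │
│·│· · · · · ·│· · · ·│·│·│·│·│·│
│ │ ┌───┬─────┴───────┘ │ ╵ └─┘ │
│·│·│· ·│· · · · · · · ·│· · · ·│
│ ╵ │ ╶─┤ ╶─┬───────┬───┴───────┤
│· ·│· ·│· ·│· · · ·│· · · · · ·│
│ ╶─┴─╴ └─┐ │ ╶─┬─┐ ╵ ┌───────┐ │
│· · · · ·│·│· ·│·│· ·│· · · ·│·│
├─────╴ ┌─┘ ├─┐ │ └───┘ ┌─┬─╴ ├─┤
│· · · ·│· ·│·│·│· · · ·│·│· ·│·│
├─────┐ │ ╷ │ │ └─┬─╴ ┌─┘ │ ╶─┤ │
│· · ·│·│·│·│·│· ·│· ·│· ·│· ·│·│
│ ╶─┐ └─┘ │ ╵ └─┐ ╵ ┌─┘ ╷ └─┐ ╵ │
│· ·│· · ·│· · ·│· ·│· ·│· ·│· ·│
│ ╷ ├─┬─╴ ├─────┴───┤ ┌─┴─┐ └─╴ │
│·│·│·│· ·│· · · · ·│·│· ·│· · ·│
│ │ │ │ ┌─┤ ┌───┐ ╶─┤ ╵ ╷ └─┬───┤
│·│·│·│·│·│·│· ·│· ·│· ·│· ·│· ·│
├─┘ │ │ ╵ │ ├─╴ └─┐ └───┼─╴ │ ╷ │
│· ·│·│· ·│·│· · ·│· · ·│· ·│·│·│
│ ┌─┘ └─╴ │ │ ╷ ┌─┘ ╷ ┌─┘ ┌─┘ └─┤
│·│· · · ·│·│·│·│· ·│·│· ·│· · ·│
│ ├───┐ ╶─┤ ╵ │ │ ╶─┴─┤ ┌─┴─┬─┐ │
│·│· ·│· ·│· ·│·│· · ·│·│· ·│ │·│
│ ╵ ╷ └───┴───┤ └───┐ ╵ │ ╷ └─┘ │
│· ·│· · · · ·│· · ·│· ·│·│· · ·│
│ ╶─┴───┐ ╶───┴───╴ └───┘ ├───╴ │
│· · · ·│· · · · · · · · ·│· · ·│
└───────┴─────────────────┴─────┘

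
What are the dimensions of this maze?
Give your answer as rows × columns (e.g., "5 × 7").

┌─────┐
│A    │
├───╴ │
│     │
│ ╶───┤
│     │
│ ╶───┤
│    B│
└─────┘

Counting the maze dimensions:
Rows (vertical): 4
Columns (horizontal): 3
Dimensions: 4 × 3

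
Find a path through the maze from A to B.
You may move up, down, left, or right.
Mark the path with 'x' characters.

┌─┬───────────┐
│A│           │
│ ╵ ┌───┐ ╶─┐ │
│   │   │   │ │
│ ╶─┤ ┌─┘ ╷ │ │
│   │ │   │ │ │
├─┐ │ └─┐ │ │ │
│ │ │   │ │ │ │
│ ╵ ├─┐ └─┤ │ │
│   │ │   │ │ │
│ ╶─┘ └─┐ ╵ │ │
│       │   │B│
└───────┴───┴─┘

Finding the shortest path through the maze:
Path length: 13 steps
Directions: down → right → up → right → right → right → right → right → down → down → down → down → down

Solution:

┌─┬───────────┐
│A│x x x x x x│
│ ╵ ┌───┐ ╶─┐ │
│x x│   │   │x│
│ ╶─┤ ┌─┘ ╷ │ │
│   │ │   │ │x│
├─┐ │ └─┐ │ │ │
│ │ │   │ │ │x│
│ ╵ ├─┐ └─┤ │ │
│   │ │   │ │x│
│ ╶─┘ └─┐ ╵ │ │
│       │   │B│
└───────┴───┴─┘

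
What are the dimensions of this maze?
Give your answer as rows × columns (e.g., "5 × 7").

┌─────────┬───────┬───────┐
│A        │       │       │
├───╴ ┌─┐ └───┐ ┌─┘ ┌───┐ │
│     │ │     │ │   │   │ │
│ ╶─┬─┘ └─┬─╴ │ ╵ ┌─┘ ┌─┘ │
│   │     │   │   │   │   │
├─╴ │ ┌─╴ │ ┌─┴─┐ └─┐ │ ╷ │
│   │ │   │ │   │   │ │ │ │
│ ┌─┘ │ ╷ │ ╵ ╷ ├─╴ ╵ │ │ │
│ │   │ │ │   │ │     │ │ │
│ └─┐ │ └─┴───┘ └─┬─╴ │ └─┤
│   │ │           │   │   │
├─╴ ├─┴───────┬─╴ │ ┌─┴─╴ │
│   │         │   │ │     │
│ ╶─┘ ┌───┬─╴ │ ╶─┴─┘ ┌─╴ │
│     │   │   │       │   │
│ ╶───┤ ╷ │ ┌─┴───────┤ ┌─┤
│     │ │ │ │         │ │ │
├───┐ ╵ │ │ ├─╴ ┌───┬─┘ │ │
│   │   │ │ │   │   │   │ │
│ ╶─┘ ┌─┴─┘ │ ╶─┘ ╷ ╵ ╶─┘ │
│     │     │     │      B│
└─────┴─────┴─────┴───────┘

Counting the maze dimensions:
Rows (vertical): 11
Columns (horizontal): 13
Dimensions: 11 × 13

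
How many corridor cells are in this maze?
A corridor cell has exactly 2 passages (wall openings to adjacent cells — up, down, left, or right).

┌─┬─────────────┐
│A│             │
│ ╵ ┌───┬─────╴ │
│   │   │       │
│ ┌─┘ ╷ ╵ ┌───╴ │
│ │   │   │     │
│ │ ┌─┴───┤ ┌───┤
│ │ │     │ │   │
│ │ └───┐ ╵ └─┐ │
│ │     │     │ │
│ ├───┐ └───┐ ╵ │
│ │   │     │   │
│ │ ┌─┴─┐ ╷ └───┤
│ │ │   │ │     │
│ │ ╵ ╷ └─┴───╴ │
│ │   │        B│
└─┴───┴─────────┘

Counting cells with exactly 2 passages:
Total corridor cells: 54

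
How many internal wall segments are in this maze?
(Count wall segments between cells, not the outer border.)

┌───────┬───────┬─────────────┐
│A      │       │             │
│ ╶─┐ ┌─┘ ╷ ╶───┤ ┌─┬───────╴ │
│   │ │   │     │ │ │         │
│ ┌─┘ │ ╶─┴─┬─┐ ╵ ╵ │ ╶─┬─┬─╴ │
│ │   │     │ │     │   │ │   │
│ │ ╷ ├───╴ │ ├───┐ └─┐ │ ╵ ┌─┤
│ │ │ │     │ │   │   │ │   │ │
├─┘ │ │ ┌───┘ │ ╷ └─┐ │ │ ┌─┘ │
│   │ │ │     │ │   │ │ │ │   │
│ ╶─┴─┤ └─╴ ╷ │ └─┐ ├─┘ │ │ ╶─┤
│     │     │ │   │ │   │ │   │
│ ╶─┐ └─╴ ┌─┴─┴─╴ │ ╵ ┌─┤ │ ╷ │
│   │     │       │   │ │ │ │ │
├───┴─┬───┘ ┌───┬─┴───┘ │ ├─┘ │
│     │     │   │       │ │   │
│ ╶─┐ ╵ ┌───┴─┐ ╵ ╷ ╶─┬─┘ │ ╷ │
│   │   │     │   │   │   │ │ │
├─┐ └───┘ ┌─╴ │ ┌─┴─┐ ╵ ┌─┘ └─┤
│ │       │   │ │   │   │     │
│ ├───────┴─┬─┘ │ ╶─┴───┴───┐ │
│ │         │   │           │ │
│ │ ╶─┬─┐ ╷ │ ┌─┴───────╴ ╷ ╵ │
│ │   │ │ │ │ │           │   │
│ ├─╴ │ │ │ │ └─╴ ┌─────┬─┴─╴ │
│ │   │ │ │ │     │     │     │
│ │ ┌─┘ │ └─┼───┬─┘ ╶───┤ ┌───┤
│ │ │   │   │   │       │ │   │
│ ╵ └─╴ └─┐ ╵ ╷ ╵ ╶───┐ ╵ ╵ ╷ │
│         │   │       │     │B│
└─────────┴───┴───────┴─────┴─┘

Counting internal wall segments:
Total internal walls: 196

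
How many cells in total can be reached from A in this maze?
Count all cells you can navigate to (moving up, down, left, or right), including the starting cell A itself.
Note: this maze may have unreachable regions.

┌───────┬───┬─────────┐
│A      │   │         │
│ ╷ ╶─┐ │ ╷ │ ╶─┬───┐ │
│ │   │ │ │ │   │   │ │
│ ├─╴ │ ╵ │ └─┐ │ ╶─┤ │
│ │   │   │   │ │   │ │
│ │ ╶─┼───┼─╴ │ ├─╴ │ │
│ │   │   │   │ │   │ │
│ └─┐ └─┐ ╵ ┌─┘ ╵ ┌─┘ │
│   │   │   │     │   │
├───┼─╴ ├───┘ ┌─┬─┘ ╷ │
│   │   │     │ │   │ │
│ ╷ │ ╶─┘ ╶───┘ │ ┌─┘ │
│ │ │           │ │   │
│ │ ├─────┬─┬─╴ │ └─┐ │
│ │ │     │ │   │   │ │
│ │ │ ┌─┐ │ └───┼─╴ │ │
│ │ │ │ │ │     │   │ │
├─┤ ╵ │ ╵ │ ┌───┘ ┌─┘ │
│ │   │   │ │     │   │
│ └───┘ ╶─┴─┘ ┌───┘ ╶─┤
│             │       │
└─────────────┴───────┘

Using BFS/flood-fill to find all reachable cells from A:
Maze size: 11 × 11 = 121 total cells
5 cell(s) are walled off and cannot be reached from A.
Reachable cells: 116

Reachable region (· marks reachable cells):

┌───────┬───┬─────────┐
│A · · ·│· ·│· · · · ·│
│ ╷ ╶─┐ │ ╷ │ ╶─┬───┐ │
│·│· ·│·│·│·│· ·│· ·│·│
│ ├─╴ │ ╵ │ └─┐ │ ╶─┤ │
│·│· ·│· ·│· ·│·│· ·│·│
│ │ ╶─┼───┼─╴ │ ├─╴ │ │
│·│· ·│· ·│· ·│·│· ·│·│
│ └─┐ └─┐ ╵ ┌─┘ ╵ ┌─┘ │
│· ·│· ·│· ·│· · ·│· ·│
├───┼─╴ ├───┘ ┌─┬─┘ ╷ │
│· ·│· ·│· · ·│·│· ·│·│
│ ╷ │ ╶─┘ ╶───┘ │ ┌─┘ │
│·│·│· · · · · ·│·│· ·│
│ │ ├─────┬─┬─╴ │ └─┐ │
│·│·│· · ·│ │· ·│· ·│·│
│ │ │ ┌─┐ │ └───┼─╴ │ │
│·│·│·│·│·│     │· ·│·│
├─┤ ╵ │ ╵ │ ┌───┘ ┌─┘ │
│·│· ·│· ·│ │· · ·│· ·│
│ └───┘ ╶─┴─┘ ┌───┘ ╶─┤
│· · · · · · ·│· · · ·│
└─────────────┴───────┘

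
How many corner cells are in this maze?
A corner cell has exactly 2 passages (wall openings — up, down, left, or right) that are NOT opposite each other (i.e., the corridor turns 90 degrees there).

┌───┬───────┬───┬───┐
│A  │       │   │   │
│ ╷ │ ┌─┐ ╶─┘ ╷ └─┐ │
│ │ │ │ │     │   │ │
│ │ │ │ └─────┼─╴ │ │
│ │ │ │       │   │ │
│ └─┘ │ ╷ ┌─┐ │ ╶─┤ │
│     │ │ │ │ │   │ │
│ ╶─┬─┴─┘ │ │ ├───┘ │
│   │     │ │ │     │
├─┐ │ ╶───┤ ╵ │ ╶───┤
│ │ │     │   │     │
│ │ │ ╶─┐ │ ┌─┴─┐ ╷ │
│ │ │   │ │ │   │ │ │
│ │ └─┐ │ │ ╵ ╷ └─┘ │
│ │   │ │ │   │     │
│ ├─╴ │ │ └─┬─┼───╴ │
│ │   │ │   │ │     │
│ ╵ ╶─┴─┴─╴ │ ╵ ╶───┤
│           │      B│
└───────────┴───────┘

Counting corner cells (2 non-opposite passages):
Total corners: 43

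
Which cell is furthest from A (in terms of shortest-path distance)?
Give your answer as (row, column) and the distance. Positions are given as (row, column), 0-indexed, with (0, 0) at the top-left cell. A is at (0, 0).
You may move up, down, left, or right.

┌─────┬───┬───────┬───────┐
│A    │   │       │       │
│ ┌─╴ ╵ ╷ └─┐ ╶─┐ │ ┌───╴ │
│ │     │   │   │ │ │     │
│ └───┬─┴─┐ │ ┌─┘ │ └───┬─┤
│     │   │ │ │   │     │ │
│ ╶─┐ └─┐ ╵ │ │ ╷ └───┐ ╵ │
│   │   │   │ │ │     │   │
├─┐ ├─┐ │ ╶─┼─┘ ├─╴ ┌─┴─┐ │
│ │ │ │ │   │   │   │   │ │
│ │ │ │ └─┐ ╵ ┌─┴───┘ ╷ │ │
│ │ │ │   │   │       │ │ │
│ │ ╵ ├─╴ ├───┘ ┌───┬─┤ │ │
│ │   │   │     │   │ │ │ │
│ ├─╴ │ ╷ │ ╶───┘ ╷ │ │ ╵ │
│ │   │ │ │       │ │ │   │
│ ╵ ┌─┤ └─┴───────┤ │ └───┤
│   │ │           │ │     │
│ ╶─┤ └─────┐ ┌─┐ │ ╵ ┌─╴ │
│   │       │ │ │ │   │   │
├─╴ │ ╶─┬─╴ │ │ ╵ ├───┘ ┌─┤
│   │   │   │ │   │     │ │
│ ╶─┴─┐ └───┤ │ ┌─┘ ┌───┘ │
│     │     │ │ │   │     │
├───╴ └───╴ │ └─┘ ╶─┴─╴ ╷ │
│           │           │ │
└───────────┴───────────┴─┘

Computing BFS distances from A to all cells:
Furthest cell: (1, 10)
Distance: 71 steps

Path from A to the furthest cell:

┌─────┬───┬───────┬───────┐
│A    │   │       │↱ → → ↓│
│ ┌─╴ ╵ ╷ └─┐ ╶─┐ │ ┌───╴ │
│↓│     │   │   │ │↑│B ← ↲│
│ └───┬─┴─┐ │ ┌─┘ │ └───┬─┤
│↳ → ↓│   │ │ │   │↑ ← ↰│ │
│ ╶─┐ └─┐ ╵ │ │ ╷ └───┐ ╵ │
│   │↳ ↓│   │ │ │     │↑ ↰│
├─┐ ├─┐ │ ╶─┼─┘ ├─╴ ┌─┴─┐ │
│ │ │ │↓│   │   │   │↱ ↓│↑│
│ │ │ │ └─┐ ╵ ┌─┴───┘ ╷ │ │
│ │ │ │↳ ↓│   │↱ → → ↑│↓│↑│
│ │ ╵ ├─╴ ├───┘ ┌───┬─┤ │ │
│ │   │↓ ↲│↱ → ↑│↓ ↰│ │↓│↑│
│ ├─╴ │ ╷ │ ╶───┘ ╷ │ │ ╵ │
│ │   │↓│ │↑ ← ← ↲│↑│ │↳ ↑│
│ ╵ ┌─┤ └─┴───────┤ │ └───┤
│   │ │↳ → → ↓    │↑│↓ ← ↰│
│ ╶─┤ └─────┐ ┌─┐ │ ╵ ┌─╴ │
│   │       │↓│ │ │↑ ↲│↱ ↑│
├─╴ │ ╶─┬─╴ │ │ ╵ ├───┘ ┌─┤
│   │   │   │↓│   │↱ → ↑│ │
│ ╶─┴─┐ └───┤ │ ┌─┘ ┌───┘ │
│     │     │↓│ │↱ ↑│     │
├───╴ └───╴ │ └─┘ ╶─┴─╴ ╷ │
│           │↳ → ↑      │ │
└───────────┴───────────┴─┘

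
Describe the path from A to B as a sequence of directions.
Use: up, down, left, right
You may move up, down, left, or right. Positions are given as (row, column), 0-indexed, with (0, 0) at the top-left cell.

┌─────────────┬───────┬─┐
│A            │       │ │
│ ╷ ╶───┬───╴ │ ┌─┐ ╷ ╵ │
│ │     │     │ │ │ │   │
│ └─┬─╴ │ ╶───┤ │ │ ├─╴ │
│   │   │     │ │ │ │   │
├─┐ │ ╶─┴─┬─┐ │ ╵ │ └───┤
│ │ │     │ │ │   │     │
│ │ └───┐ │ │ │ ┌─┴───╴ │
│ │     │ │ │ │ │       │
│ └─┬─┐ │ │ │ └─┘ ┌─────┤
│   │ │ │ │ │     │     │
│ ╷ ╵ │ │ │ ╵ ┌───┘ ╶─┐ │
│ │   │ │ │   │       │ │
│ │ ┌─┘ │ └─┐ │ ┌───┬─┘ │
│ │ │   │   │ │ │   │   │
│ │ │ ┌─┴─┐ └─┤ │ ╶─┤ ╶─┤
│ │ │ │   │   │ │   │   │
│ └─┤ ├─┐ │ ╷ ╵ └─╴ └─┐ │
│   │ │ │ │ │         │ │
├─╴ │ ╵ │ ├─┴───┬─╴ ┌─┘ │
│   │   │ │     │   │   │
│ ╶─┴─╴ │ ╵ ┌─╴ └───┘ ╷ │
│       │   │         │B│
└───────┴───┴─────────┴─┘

Finding the path and converting it to directions:
Path through cells: (0,0) → (0,1) → (1,1) → (1,2) → (1,3) → (2,3) → (2,2) → (3,2) → (3,3) → (3,4) → (4,4) → (5,4) → (6,4) → (7,4) → (7,5) → (8,5) → (8,6) → (9,6) → (9,7) → (8,7) → (7,7) → (6,7) → (6,8) → (6,9) → (5,9) → (5,10) → (5,11) → (6,11) → (7,11) → (7,10) → (8,10) → (8,11) → (9,11) → (10,11) → (11,11)
Directions: right, down, right, right, down, left, down, right, right, down, down, down, down, right, down, right, down, right, up, up, up, right, right, up, right, right, down, down, left, down, right, down, down, down

Solution:

┌─────────────┬───────┬─┐
│A ↓          │       │ │
│ ╷ ╶───┬───╴ │ ┌─┐ ╷ ╵ │
│ │↳ → ↓│     │ │ │ │   │
│ └─┬─╴ │ ╶───┤ │ │ ├─╴ │
│   │↓ ↲│     │ │ │ │   │
├─┐ │ ╶─┴─┬─┐ │ ╵ │ └───┤
│ │ │↳ → ↓│ │ │   │     │
│ │ └───┐ │ │ │ ┌─┴───╴ │
│ │     │↓│ │ │ │       │
│ └─┬─┐ │ │ │ └─┘ ┌─────┤
│   │ │ │↓│ │     │↱ → ↓│
│ ╷ ╵ │ │ │ ╵ ┌───┘ ╶─┐ │
│ │   │ │↓│   │↱ → ↑  │↓│
│ │ ┌─┘ │ └─┐ │ ┌───┬─┘ │
│ │ │   │↳ ↓│ │↑│   │↓ ↲│
│ │ │ ┌─┴─┐ └─┤ │ ╶─┤ ╶─┤
│ │ │ │   │↳ ↓│↑│   │↳ ↓│
│ └─┤ ├─┐ │ ╷ ╵ └─╴ └─┐ │
│   │ │ │ │ │↳ ↑      │↓│
├─╴ │ ╵ │ ├─┴───┬─╴ ┌─┘ │
│   │   │ │     │   │  ↓│
│ ╶─┴─╴ │ ╵ ┌─╴ └───┘ ╷ │
│       │   │         │B│
└───────┴───┴─────────┴─┘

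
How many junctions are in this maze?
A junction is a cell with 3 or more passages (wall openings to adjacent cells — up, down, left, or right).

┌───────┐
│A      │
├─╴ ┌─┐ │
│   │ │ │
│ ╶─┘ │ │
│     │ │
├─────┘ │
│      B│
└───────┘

Checking each cell for number of passages:

Junctions found (3+ passages):
  (0, 1): 3 passages
Total junctions: 1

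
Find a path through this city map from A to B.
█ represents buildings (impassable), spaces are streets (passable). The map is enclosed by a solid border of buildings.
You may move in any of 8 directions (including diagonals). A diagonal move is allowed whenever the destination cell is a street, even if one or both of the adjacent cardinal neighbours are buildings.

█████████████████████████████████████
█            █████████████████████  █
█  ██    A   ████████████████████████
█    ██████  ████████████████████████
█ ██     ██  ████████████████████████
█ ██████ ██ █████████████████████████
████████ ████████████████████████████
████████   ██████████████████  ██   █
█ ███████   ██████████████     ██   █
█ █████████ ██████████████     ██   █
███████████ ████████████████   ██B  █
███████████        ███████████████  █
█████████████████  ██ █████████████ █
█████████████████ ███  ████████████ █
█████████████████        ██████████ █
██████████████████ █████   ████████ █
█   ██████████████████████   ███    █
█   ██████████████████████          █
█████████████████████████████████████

Finding the shortest path from A to B:
Movement: 8-directional
Path length: 44 steps
Directions: left → left → left → left → down-left → down-right → right → right → down-right → down → down-right → down-right → down-right → down → down-right → right → right → right → right → down-right → down → down-right → right → right → right → right → right → right → down-right → right → down-right → right → down-right → right → right → right → right → up-right → up-right → up → up → up → up-left → up-left

Solution:

█████████████████████████████████████
█            █████████████████████  █
█  ██↙←←←A   ████████████████████████
█   ↘██████  ████████████████████████
█ ██ →→↘ ██  ████████████████████████
█ ██████↓██ █████████████████████████
████████↘████████████████████████████
████████ ↘ ██████████████████  ██   █
█ ███████ ↘ ██████████████     ██   █
█ █████████↓██████████████     ██   █
███████████↘████████████████   ██B  █
███████████ →→→→↘  ███████████████↖ █
█████████████████↓ ██ █████████████↖█
█████████████████↘███  ████████████↑█
█████████████████ →→→→→→↘██████████↑█
██████████████████ █████ →↘████████↑█
█   ██████████████████████ →↘███  ↗ █
█   ██████████████████████   →→→→↗  █
█████████████████████████████████████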